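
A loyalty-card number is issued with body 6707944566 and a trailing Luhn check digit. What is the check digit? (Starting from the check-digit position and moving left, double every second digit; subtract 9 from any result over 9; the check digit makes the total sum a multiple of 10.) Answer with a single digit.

3

Partial digits right→left: 6 6 5 4 4 9 7 0 7 6
Double every second digit counting from the check-digit position (so the 1st, 3rd, 5th, ... of the partial from the right).
  doubled (with −9 where >9): 3 1 8 5 5 → sum 22
  kept as-is: 6 4 9 0 6 → sum 25
Total = 22 + 25 = 47.
Check digit = (10 − (47 mod 10)) mod 10 = 3.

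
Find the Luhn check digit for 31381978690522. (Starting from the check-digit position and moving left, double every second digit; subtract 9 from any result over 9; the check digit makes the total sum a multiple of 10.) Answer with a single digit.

Partial digits right→left: 2 2 5 0 9 6 8 7 9 1 8 3 1 3
Double every second digit counting from the check-digit position (so the 1st, 3rd, 5th, ... of the partial from the right).
  doubled (with −9 where >9): 4 1 9 7 9 7 2 → sum 39
  kept as-is: 2 0 6 7 1 3 3 → sum 22
Total = 39 + 22 = 61.
Check digit = (10 − (61 mod 10)) mod 10 = 9.

9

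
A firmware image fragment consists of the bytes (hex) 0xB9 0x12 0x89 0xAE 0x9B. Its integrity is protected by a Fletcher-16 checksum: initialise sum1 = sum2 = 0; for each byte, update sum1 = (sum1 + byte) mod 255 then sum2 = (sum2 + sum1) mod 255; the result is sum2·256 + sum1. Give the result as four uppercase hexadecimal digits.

Running sums (mod 255):
  after byte 0 (0xB9): sum1=185, sum2=185
  after byte 1 (0x12): sum1=203, sum2=133
  after byte 2 (0x89): sum1=85, sum2=218
  after byte 3 (0xAE): sum1=4, sum2=222
  after byte 4 (0x9B): sum1=159, sum2=126
Checksum = sum2·256 + sum1 = 126·256 + 159 = 32415 = 0x7E9F.

7E9F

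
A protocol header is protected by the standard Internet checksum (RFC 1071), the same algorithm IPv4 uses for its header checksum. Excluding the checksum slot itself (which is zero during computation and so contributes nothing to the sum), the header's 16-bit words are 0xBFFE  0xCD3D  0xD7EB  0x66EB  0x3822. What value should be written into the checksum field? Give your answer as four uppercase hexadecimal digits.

FBC9

One's-complement addition (fold any carry out of bit 15 back into bit 0):
  0xBFFE + 0xCD3D = 0x18D3B → wrap carry → 0x8D3C
  0x8D3C + 0xD7EB = 0x16527 → wrap carry → 0x6528
  0x6528 + 0x66EB = 0x0CC13
  0xCC13 + 0x3822 = 0x10435 → wrap carry → 0x0436
One's-complement sum = 0x0436.
Checksum = ~0x0436 & 0xFFFF = 0xFBC9.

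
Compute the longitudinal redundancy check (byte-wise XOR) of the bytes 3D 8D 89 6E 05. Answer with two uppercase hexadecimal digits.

XOR the bytes together:
  start with 0x3D
  0x3D ⊕ 0x8D = 0xB0
  0xB0 ⊕ 0x89 = 0x39
  0x39 ⊕ 0x6E = 0x57
  0x57 ⊕ 0x05 = 0x52

52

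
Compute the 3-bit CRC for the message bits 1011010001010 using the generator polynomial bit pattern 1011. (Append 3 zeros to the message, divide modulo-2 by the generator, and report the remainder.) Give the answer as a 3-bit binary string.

Append 3 zeros: 1011010001010000. Divide by 1011 (XOR where the leading bit is 1):
  pos 0: 1011 XOR 1011 = 0000
  pos 5: 1000 XOR 1011 = 0011
  pos 7: 1110 XOR 1011 = 0101
  pos 8: 1011 XOR 1011 = 0000
Remainder (last 3 bits) = 000. This is the CRC / FCS.

000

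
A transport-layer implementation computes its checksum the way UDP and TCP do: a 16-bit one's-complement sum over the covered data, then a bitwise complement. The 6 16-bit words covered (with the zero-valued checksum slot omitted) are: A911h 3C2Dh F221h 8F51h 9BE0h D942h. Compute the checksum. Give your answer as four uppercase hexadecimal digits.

242A

One's-complement addition (fold any carry out of bit 15 back into bit 0):
  0xA911 + 0x3C2D = 0x0E53E
  0xE53E + 0xF221 = 0x1D75F → wrap carry → 0xD760
  0xD760 + 0x8F51 = 0x166B1 → wrap carry → 0x66B2
  0x66B2 + 0x9BE0 = 0x10292 → wrap carry → 0x0293
  0x0293 + 0xD942 = 0x0DBD5
One's-complement sum = 0xDBD5.
Checksum = ~0xDBD5 & 0xFFFF = 0x242A.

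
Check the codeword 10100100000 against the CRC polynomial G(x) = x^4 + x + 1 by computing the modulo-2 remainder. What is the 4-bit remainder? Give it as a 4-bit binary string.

Modulo-2 division of 10100100000 by 10011:
  pos 0: 10100 XOR 10011 = 00111
  pos 2: 11110 XOR 10011 = 01101
  pos 3: 11010 XOR 10011 = 01001
  pos 4: 10010 XOR 10011 = 00001
Remainder = 0100 (nonzero — an error is detected).

0100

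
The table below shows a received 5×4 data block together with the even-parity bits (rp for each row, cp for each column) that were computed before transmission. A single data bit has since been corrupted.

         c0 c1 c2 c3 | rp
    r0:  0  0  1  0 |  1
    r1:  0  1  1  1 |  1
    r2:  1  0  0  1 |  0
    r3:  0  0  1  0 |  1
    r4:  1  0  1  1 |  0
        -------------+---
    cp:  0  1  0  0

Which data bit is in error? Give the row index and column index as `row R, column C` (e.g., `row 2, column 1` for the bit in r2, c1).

row 4, column 3

Recompute each row's even parity and compare to rp:
  r0: data parity 1, sent rp 1 → ok
  r1: data parity 1, sent rp 1 → ok
  r2: data parity 0, sent rp 0 → ok
  r3: data parity 1, sent rp 1 → ok
  r4: data parity 1, sent rp 0 → mismatch
Recompute each column's even parity and compare to cp:
  c0: data parity 0, sent cp 0 → ok
  c1: data parity 1, sent cp 1 → ok
  c2: data parity 0, sent cp 0 → ok
  c3: data parity 1, sent cp 0 → mismatch
Exactly one row (r4) and one column (c3) fail → the flipped bit is at their intersection.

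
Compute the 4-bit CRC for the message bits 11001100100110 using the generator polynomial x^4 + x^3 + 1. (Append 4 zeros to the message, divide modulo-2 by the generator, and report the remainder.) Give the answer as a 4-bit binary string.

Append 4 zeros: 110011001001100000. Divide by 11001 (XOR where the leading bit is 1):
  pos 0: 11001 XOR 11001 = 00000
  pos 5: 10010 XOR 11001 = 01011
  pos 6: 10110 XOR 11001 = 01111
  pos 7: 11111 XOR 11001 = 00110
  pos 9: 11010 XOR 11001 = 00011
  pos 12: 11000 XOR 11001 = 00001
Remainder (last 4 bits) = 0010. This is the CRC / FCS.

0010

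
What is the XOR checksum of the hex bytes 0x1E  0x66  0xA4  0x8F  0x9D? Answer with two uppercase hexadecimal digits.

CE

XOR the bytes together:
  start with 0x1E
  0x1E ⊕ 0x66 = 0x78
  0x78 ⊕ 0xA4 = 0xDC
  0xDC ⊕ 0x8F = 0x53
  0x53 ⊕ 0x9D = 0xCE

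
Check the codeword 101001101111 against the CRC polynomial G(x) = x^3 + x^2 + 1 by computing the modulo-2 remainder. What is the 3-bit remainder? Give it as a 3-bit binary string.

100

Modulo-2 division of 101001101111 by 1101:
  pos 0: 1010 XOR 1101 = 0111
  pos 1: 1110 XOR 1101 = 0011
  pos 3: 1111 XOR 1101 = 0010
  pos 5: 1001 XOR 1101 = 0100
  pos 6: 1001 XOR 1101 = 0100
  pos 7: 1001 XOR 1101 = 0100
  pos 8: 1001 XOR 1101 = 0100
Remainder = 100 (nonzero — an error is detected).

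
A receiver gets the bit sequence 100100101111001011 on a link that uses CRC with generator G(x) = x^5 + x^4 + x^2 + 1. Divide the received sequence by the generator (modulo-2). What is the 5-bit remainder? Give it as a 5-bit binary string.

Modulo-2 division of 100100101111001011 by 110101:
  pos 0: 100100 XOR 110101 = 010001
  pos 1: 100011 XOR 110101 = 010110
  pos 2: 101100 XOR 110101 = 011001
  pos 3: 110011 XOR 110101 = 000110
  pos 6: 110111 XOR 110101 = 000010
  pos 10: 100010 XOR 110101 = 010111
  pos 11: 101111 XOR 110101 = 011010
  pos 12: 110101 XOR 110101 = 000000
Remainder = 00000 (zero — the frame passes the CRC check).

00000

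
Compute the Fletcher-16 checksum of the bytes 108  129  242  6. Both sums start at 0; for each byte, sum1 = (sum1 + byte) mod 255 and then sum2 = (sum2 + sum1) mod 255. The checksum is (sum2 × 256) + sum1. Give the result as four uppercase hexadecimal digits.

Running sums (mod 255):
  after byte 0 (108): sum1=108, sum2=108
  after byte 1 (129): sum1=237, sum2=90
  after byte 2 (242): sum1=224, sum2=59
  after byte 3 (6): sum1=230, sum2=34
Checksum = sum2·256 + sum1 = 34·256 + 230 = 8934 = 0x22E6.

22E6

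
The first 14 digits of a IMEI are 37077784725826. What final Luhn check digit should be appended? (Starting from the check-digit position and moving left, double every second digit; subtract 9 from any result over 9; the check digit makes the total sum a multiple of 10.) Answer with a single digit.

1

Partial digits right→left: 6 2 8 5 2 7 4 8 7 7 7 0 7 3
Double every second digit counting from the check-digit position (so the 1st, 3rd, 5th, ... of the partial from the right).
  doubled (with −9 where >9): 3 7 4 8 5 5 5 → sum 37
  kept as-is: 2 5 7 8 7 0 3 → sum 32
Total = 37 + 32 = 69.
Check digit = (10 − (69 mod 10)) mod 10 = 1.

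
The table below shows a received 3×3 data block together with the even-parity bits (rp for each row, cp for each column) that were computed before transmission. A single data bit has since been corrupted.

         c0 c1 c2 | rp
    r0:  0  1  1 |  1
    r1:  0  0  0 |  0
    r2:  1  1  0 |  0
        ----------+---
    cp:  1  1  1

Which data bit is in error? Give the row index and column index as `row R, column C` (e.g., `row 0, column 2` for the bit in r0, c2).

Recompute each row's even parity and compare to rp:
  r0: data parity 0, sent rp 1 → mismatch
  r1: data parity 0, sent rp 0 → ok
  r2: data parity 0, sent rp 0 → ok
Recompute each column's even parity and compare to cp:
  c0: data parity 1, sent cp 1 → ok
  c1: data parity 0, sent cp 1 → mismatch
  c2: data parity 1, sent cp 1 → ok
Exactly one row (r0) and one column (c1) fail → the flipped bit is at their intersection.

row 0, column 1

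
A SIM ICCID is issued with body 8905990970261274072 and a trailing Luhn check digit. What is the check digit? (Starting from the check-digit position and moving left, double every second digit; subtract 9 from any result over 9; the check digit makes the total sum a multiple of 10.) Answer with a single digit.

3

Partial digits right→left: 2 7 0 4 7 2 1 6 2 0 7 9 0 9 9 5 0 9 8
Double every second digit counting from the check-digit position (so the 1st, 3rd, 5th, ... of the partial from the right).
  doubled (with −9 where >9): 4 0 5 2 4 5 0 9 0 7 → sum 36
  kept as-is: 7 4 2 6 0 9 9 5 9 → sum 51
Total = 36 + 51 = 87.
Check digit = (10 − (87 mod 10)) mod 10 = 3.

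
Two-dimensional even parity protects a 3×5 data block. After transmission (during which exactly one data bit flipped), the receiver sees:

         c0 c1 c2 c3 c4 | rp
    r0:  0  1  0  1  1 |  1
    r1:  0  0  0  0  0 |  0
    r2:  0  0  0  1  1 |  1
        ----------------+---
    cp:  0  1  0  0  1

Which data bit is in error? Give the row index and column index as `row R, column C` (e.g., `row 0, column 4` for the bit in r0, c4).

row 2, column 4

Recompute each row's even parity and compare to rp:
  r0: data parity 1, sent rp 1 → ok
  r1: data parity 0, sent rp 0 → ok
  r2: data parity 0, sent rp 1 → mismatch
Recompute each column's even parity and compare to cp:
  c0: data parity 0, sent cp 0 → ok
  c1: data parity 1, sent cp 1 → ok
  c2: data parity 0, sent cp 0 → ok
  c3: data parity 0, sent cp 0 → ok
  c4: data parity 0, sent cp 1 → mismatch
Exactly one row (r2) and one column (c4) fail → the flipped bit is at their intersection.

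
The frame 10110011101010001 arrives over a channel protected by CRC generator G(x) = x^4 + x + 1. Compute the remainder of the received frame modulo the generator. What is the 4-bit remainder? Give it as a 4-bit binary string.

Modulo-2 division of 10110011101010001 by 10011:
  pos 0: 10110 XOR 10011 = 00101
  pos 2: 10101 XOR 10011 = 00110
  pos 4: 11011 XOR 10011 = 01000
  pos 5: 10000 XOR 10011 = 00011
  pos 8: 11101 XOR 10011 = 01110
  pos 9: 11100 XOR 10011 = 01111
  pos 10: 11110 XOR 10011 = 01101
  pos 11: 11010 XOR 10011 = 01001
  pos 12: 10011 XOR 10011 = 00000
Remainder = 0000 (zero — the frame passes the CRC check).

0000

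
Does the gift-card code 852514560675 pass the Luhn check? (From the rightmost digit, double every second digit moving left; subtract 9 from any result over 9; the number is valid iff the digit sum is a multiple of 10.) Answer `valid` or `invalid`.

valid

From the right, keep odd positions and double even positions (subtract 9 from any doubled value over 9):
  doubled (positions 2,4,...): 5 0 1 2 4 7 → sum 19
  kept (positions 1,3,...): 5 6 6 4 5 5 → sum 31
Total = 50.
50 mod 10 = 0, so the number is valid.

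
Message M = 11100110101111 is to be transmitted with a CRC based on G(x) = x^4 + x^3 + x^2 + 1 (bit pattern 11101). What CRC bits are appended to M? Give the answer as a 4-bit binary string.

Append 4 zeros: 111001101011110000. Divide by 11101 (XOR where the leading bit is 1):
  pos 0: 11100 XOR 11101 = 00001
  pos 4: 11101 XOR 11101 = 00000
  pos 10: 11110 XOR 11101 = 00011
  pos 13: 11000 XOR 11101 = 00101
Remainder (last 4 bits) = 0101. This is the CRC / FCS.

0101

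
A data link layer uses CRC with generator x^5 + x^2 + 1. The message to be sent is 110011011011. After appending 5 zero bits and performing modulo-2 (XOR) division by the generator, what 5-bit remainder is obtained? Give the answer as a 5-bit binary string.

10101

Append 5 zeros: 11001101101100000. Divide by 100101 (XOR where the leading bit is 1):
  pos 0: 110011 XOR 100101 = 010110
  pos 1: 101100 XOR 100101 = 001001
  pos 3: 100111 XOR 100101 = 000010
  pos 7: 100110 XOR 100101 = 000011
  pos 11: 110000 XOR 100101 = 010101
Remainder (last 5 bits) = 10101. This is the CRC / FCS.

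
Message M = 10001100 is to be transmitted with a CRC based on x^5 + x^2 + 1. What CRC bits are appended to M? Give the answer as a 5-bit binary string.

Append 5 zeros: 1000110000000. Divide by 100101 (XOR where the leading bit is 1):
  pos 0: 100011 XOR 100101 = 000110
  pos 3: 110000 XOR 100101 = 010101
  pos 4: 101010 XOR 100101 = 001111
  pos 6: 111100 XOR 100101 = 011001
  pos 7: 110010 XOR 100101 = 010111
Remainder (last 5 bits) = 10111. This is the CRC / FCS.

10111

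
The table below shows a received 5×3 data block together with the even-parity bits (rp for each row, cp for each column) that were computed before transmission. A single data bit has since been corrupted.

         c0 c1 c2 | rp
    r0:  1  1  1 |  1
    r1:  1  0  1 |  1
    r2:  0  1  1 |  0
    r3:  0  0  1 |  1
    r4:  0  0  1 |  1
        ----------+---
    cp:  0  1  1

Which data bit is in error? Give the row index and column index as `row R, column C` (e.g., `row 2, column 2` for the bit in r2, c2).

row 1, column 1

Recompute each row's even parity and compare to rp:
  r0: data parity 1, sent rp 1 → ok
  r1: data parity 0, sent rp 1 → mismatch
  r2: data parity 0, sent rp 0 → ok
  r3: data parity 1, sent rp 1 → ok
  r4: data parity 1, sent rp 1 → ok
Recompute each column's even parity and compare to cp:
  c0: data parity 0, sent cp 0 → ok
  c1: data parity 0, sent cp 1 → mismatch
  c2: data parity 1, sent cp 1 → ok
Exactly one row (r1) and one column (c1) fail → the flipped bit is at their intersection.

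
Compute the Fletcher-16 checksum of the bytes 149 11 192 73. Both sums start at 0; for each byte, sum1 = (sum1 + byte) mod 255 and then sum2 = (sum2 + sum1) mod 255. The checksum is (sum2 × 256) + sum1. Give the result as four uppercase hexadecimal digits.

Running sums (mod 255):
  after byte 0 (149): sum1=149, sum2=149
  after byte 1 (11): sum1=160, sum2=54
  after byte 2 (192): sum1=97, sum2=151
  after byte 3 (73): sum1=170, sum2=66
Checksum = sum2·256 + sum1 = 66·256 + 170 = 17066 = 0x42AA.

42AA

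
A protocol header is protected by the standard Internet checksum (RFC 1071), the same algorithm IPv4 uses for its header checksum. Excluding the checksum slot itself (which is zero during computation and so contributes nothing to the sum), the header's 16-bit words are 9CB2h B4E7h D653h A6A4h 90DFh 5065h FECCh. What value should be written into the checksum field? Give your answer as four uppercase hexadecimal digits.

One's-complement addition (fold any carry out of bit 15 back into bit 0):
  0x9CB2 + 0xB4E7 = 0x15199 → wrap carry → 0x519A
  0x519A + 0xD653 = 0x127ED → wrap carry → 0x27EE
  0x27EE + 0xA6A4 = 0x0CE92
  0xCE92 + 0x90DF = 0x15F71 → wrap carry → 0x5F72
  0x5F72 + 0x5065 = 0x0AFD7
  0xAFD7 + 0xFECC = 0x1AEA3 → wrap carry → 0xAEA4
One's-complement sum = 0xAEA4.
Checksum = ~0xAEA4 & 0xFFFF = 0x515B.

515B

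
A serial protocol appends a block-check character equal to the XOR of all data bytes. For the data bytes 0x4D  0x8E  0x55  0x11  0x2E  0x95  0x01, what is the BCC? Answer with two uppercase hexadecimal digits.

3D

XOR the bytes together:
  start with 0x4D
  0x4D ⊕ 0x8E = 0xC3
  0xC3 ⊕ 0x55 = 0x96
  0x96 ⊕ 0x11 = 0x87
  0x87 ⊕ 0x2E = 0xA9
  0xA9 ⊕ 0x95 = 0x3C
  0x3C ⊕ 0x01 = 0x3D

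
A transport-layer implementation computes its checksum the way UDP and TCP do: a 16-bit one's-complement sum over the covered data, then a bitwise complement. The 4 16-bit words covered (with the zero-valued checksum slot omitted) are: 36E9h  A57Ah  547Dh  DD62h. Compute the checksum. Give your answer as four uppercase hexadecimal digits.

F1BB

One's-complement addition (fold any carry out of bit 15 back into bit 0):
  0x36E9 + 0xA57A = 0x0DC63
  0xDC63 + 0x547D = 0x130E0 → wrap carry → 0x30E1
  0x30E1 + 0xDD62 = 0x10E43 → wrap carry → 0x0E44
One's-complement sum = 0x0E44.
Checksum = ~0x0E44 & 0xFFFF = 0xF1BB.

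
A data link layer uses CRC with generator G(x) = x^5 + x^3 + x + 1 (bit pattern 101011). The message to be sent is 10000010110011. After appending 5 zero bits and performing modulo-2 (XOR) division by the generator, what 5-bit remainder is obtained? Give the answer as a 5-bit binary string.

00000

Append 5 zeros: 1000001011001100000. Divide by 101011 (XOR where the leading bit is 1):
  pos 0: 100000 XOR 101011 = 001011
  pos 2: 101110 XOR 101011 = 000101
  pos 5: 101110 XOR 101011 = 000101
  pos 8: 101011 XOR 101011 = 000000
Remainder (last 5 bits) = 00000. This is the CRC / FCS.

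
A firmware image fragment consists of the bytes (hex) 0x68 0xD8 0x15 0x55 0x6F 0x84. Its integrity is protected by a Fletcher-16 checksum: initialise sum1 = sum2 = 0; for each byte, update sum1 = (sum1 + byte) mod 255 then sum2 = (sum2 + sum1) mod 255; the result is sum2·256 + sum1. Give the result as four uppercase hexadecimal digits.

Running sums (mod 255):
  after byte 0 (0x68): sum1=104, sum2=104
  after byte 1 (0xD8): sum1=65, sum2=169
  after byte 2 (0x15): sum1=86, sum2=0
  after byte 3 (0x55): sum1=171, sum2=171
  after byte 4 (0x6F): sum1=27, sum2=198
  after byte 5 (0x84): sum1=159, sum2=102
Checksum = sum2·256 + sum1 = 102·256 + 159 = 26271 = 0x669F.

669F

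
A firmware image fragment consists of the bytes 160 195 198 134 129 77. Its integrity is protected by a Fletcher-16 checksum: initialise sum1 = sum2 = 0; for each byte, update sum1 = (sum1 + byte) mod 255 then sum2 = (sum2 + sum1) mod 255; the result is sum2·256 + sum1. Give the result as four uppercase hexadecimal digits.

9580

Running sums (mod 255):
  after byte 0 (160): sum1=160, sum2=160
  after byte 1 (195): sum1=100, sum2=5
  after byte 2 (198): sum1=43, sum2=48
  after byte 3 (134): sum1=177, sum2=225
  after byte 4 (129): sum1=51, sum2=21
  after byte 5 (77): sum1=128, sum2=149
Checksum = sum2·256 + sum1 = 149·256 + 128 = 38272 = 0x9580.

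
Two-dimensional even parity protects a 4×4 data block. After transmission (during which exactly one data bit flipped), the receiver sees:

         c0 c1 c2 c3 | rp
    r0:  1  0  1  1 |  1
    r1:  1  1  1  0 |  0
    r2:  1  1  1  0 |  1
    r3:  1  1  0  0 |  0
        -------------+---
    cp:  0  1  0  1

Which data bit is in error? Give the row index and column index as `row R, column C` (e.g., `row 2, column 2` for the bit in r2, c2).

Recompute each row's even parity and compare to rp:
  r0: data parity 1, sent rp 1 → ok
  r1: data parity 1, sent rp 0 → mismatch
  r2: data parity 1, sent rp 1 → ok
  r3: data parity 0, sent rp 0 → ok
Recompute each column's even parity and compare to cp:
  c0: data parity 0, sent cp 0 → ok
  c1: data parity 1, sent cp 1 → ok
  c2: data parity 1, sent cp 0 → mismatch
  c3: data parity 1, sent cp 1 → ok
Exactly one row (r1) and one column (c2) fail → the flipped bit is at their intersection.

row 1, column 2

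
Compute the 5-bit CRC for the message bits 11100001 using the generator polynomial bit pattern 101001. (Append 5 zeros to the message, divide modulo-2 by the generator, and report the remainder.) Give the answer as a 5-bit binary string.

Append 5 zeros: 1110000100000. Divide by 101001 (XOR where the leading bit is 1):
  pos 0: 111000 XOR 101001 = 010001
  pos 1: 100010 XOR 101001 = 001011
  pos 3: 101110 XOR 101001 = 000111
  pos 6: 111000 XOR 101001 = 010001
  pos 7: 100010 XOR 101001 = 001011
Remainder (last 5 bits) = 01011. This is the CRC / FCS.

01011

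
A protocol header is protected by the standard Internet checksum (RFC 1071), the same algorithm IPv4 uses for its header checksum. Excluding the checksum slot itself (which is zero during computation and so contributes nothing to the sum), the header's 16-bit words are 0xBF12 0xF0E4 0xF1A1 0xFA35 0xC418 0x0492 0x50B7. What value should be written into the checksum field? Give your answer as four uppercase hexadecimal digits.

One's-complement addition (fold any carry out of bit 15 back into bit 0):
  0xBF12 + 0xF0E4 = 0x1AFF6 → wrap carry → 0xAFF7
  0xAFF7 + 0xF1A1 = 0x1A198 → wrap carry → 0xA199
  0xA199 + 0xFA35 = 0x19BCE → wrap carry → 0x9BCF
  0x9BCF + 0xC418 = 0x15FE7 → wrap carry → 0x5FE8
  0x5FE8 + 0x0492 = 0x0647A
  0x647A + 0x50B7 = 0x0B531
One's-complement sum = 0xB531.
Checksum = ~0xB531 & 0xFFFF = 0x4ACE.

4ACE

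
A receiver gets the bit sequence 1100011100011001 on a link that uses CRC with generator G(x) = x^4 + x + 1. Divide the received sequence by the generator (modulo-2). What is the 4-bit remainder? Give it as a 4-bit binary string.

1010

Modulo-2 division of 1100011100011001 by 10011:
  pos 0: 11000 XOR 10011 = 01011
  pos 1: 10111 XOR 10011 = 00100
  pos 3: 10011 XOR 10011 = 00000
  pos 11: 11001 XOR 10011 = 01010
Remainder = 1010 (nonzero — an error is detected).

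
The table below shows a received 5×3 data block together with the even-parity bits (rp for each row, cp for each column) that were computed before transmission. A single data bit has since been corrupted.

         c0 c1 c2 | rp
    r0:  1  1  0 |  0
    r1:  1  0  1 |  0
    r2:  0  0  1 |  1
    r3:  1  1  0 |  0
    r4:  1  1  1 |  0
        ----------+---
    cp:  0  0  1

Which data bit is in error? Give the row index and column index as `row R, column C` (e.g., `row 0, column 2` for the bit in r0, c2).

Recompute each row's even parity and compare to rp:
  r0: data parity 0, sent rp 0 → ok
  r1: data parity 0, sent rp 0 → ok
  r2: data parity 1, sent rp 1 → ok
  r3: data parity 0, sent rp 0 → ok
  r4: data parity 1, sent rp 0 → mismatch
Recompute each column's even parity and compare to cp:
  c0: data parity 0, sent cp 0 → ok
  c1: data parity 1, sent cp 0 → mismatch
  c2: data parity 1, sent cp 1 → ok
Exactly one row (r4) and one column (c1) fail → the flipped bit is at their intersection.

row 4, column 1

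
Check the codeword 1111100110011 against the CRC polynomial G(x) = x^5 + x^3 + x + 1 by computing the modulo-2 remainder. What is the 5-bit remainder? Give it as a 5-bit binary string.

01110

Modulo-2 division of 1111100110011 by 101011:
  pos 0: 111110 XOR 101011 = 010101
  pos 1: 101010 XOR 101011 = 000001
  pos 6: 111001 XOR 101011 = 010010
  pos 7: 100101 XOR 101011 = 001110
Remainder = 01110 (nonzero — an error is detected).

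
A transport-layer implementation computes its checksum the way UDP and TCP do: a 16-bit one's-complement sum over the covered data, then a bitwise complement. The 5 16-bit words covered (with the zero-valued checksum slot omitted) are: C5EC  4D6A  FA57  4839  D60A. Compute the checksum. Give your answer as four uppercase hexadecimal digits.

D40C

One's-complement addition (fold any carry out of bit 15 back into bit 0):
  0xC5EC + 0x4D6A = 0x11356 → wrap carry → 0x1357
  0x1357 + 0xFA57 = 0x10DAE → wrap carry → 0x0DAF
  0x0DAF + 0x4839 = 0x055E8
  0x55E8 + 0xD60A = 0x12BF2 → wrap carry → 0x2BF3
One's-complement sum = 0x2BF3.
Checksum = ~0x2BF3 & 0xFFFF = 0xD40C.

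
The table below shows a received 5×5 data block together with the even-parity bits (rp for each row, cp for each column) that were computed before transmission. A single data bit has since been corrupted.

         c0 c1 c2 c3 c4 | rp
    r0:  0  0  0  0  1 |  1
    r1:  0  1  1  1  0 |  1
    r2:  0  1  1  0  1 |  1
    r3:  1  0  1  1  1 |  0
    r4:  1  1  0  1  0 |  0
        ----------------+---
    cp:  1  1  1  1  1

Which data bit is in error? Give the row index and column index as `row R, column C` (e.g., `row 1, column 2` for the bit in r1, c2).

Recompute each row's even parity and compare to rp:
  r0: data parity 1, sent rp 1 → ok
  r1: data parity 1, sent rp 1 → ok
  r2: data parity 1, sent rp 1 → ok
  r3: data parity 0, sent rp 0 → ok
  r4: data parity 1, sent rp 0 → mismatch
Recompute each column's even parity and compare to cp:
  c0: data parity 0, sent cp 1 → mismatch
  c1: data parity 1, sent cp 1 → ok
  c2: data parity 1, sent cp 1 → ok
  c3: data parity 1, sent cp 1 → ok
  c4: data parity 1, sent cp 1 → ok
Exactly one row (r4) and one column (c0) fail → the flipped bit is at their intersection.

row 4, column 0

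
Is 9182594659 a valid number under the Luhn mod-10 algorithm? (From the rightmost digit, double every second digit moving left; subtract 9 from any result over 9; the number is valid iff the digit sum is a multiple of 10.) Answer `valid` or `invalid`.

invalid

From the right, keep odd positions and double even positions (subtract 9 from any doubled value over 9):
  doubled (positions 2,4,...): 1 8 1 7 9 → sum 26
  kept (positions 1,3,...): 9 6 9 2 1 → sum 27
Total = 53.
53 mod 10 = 3, so the number is invalid.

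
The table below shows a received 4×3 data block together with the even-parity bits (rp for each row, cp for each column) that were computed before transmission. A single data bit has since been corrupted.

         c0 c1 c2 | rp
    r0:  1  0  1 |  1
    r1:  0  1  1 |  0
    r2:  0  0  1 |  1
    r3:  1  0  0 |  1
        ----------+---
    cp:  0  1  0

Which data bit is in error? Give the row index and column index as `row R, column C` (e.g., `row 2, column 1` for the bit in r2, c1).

Recompute each row's even parity and compare to rp:
  r0: data parity 0, sent rp 1 → mismatch
  r1: data parity 0, sent rp 0 → ok
  r2: data parity 1, sent rp 1 → ok
  r3: data parity 1, sent rp 1 → ok
Recompute each column's even parity and compare to cp:
  c0: data parity 0, sent cp 0 → ok
  c1: data parity 1, sent cp 1 → ok
  c2: data parity 1, sent cp 0 → mismatch
Exactly one row (r0) and one column (c2) fail → the flipped bit is at their intersection.

row 0, column 2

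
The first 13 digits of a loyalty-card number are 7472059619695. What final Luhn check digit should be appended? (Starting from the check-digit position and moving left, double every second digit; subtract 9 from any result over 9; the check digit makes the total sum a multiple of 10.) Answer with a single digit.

0

Partial digits right→left: 5 9 6 9 1 6 9 5 0 2 7 4 7
Double every second digit counting from the check-digit position (so the 1st, 3rd, 5th, ... of the partial from the right).
  doubled (with −9 where >9): 1 3 2 9 0 5 5 → sum 25
  kept as-is: 9 9 6 5 2 4 → sum 35
Total = 25 + 35 = 60.
Check digit = (10 − (60 mod 10)) mod 10 = 0.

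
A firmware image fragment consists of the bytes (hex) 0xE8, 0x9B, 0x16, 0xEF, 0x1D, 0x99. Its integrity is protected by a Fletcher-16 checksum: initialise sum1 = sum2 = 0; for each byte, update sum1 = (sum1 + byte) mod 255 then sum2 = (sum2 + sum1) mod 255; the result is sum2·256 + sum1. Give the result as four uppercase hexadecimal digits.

7B41

Running sums (mod 255):
  after byte 0 (0xE8): sum1=232, sum2=232
  after byte 1 (0x9B): sum1=132, sum2=109
  after byte 2 (0x16): sum1=154, sum2=8
  after byte 3 (0xEF): sum1=138, sum2=146
  after byte 4 (0x1D): sum1=167, sum2=58
  after byte 5 (0x99): sum1=65, sum2=123
Checksum = sum2·256 + sum1 = 123·256 + 65 = 31553 = 0x7B41.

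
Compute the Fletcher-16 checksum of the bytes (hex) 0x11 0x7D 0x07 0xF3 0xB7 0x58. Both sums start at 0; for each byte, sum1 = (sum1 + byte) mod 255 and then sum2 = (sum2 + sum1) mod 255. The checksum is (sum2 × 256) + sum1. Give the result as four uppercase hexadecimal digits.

9999

Running sums (mod 255):
  after byte 0 (0x11): sum1=17, sum2=17
  after byte 1 (0x7D): sum1=142, sum2=159
  after byte 2 (0x07): sum1=149, sum2=53
  after byte 3 (0xF3): sum1=137, sum2=190
  after byte 4 (0xB7): sum1=65, sum2=0
  after byte 5 (0x58): sum1=153, sum2=153
Checksum = sum2·256 + sum1 = 153·256 + 153 = 39321 = 0x9999.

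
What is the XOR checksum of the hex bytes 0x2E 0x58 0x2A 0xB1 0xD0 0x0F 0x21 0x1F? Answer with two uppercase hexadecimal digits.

XOR the bytes together:
  start with 0x2E
  0x2E ⊕ 0x58 = 0x76
  0x76 ⊕ 0x2A = 0x5C
  0x5C ⊕ 0xB1 = 0xED
  0xED ⊕ 0xD0 = 0x3D
  0x3D ⊕ 0x0F = 0x32
  0x32 ⊕ 0x21 = 0x13
  0x13 ⊕ 0x1F = 0x0C

0C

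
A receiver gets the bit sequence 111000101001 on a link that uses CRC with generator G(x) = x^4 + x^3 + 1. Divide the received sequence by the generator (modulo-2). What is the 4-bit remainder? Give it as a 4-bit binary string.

Modulo-2 division of 111000101001 by 11001:
  pos 0: 11100 XOR 11001 = 00101
  pos 2: 10101 XOR 11001 = 01100
  pos 3: 11000 XOR 11001 = 00001
  pos 7: 11001 XOR 11001 = 00000
Remainder = 0000 (zero — the frame passes the CRC check).

0000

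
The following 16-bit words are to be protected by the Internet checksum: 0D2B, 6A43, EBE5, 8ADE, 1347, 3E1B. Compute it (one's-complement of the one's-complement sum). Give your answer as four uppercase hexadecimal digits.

One's-complement addition (fold any carry out of bit 15 back into bit 0):
  0x0D2B + 0x6A43 = 0x0776E
  0x776E + 0xEBE5 = 0x16353 → wrap carry → 0x6354
  0x6354 + 0x8ADE = 0x0EE32
  0xEE32 + 0x1347 = 0x10179 → wrap carry → 0x017A
  0x017A + 0x3E1B = 0x03F95
One's-complement sum = 0x3F95.
Checksum = ~0x3F95 & 0xFFFF = 0xC06A.

C06A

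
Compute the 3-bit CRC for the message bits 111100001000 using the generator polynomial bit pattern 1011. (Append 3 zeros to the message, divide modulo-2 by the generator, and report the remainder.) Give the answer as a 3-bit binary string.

000

Append 3 zeros: 111100001000000. Divide by 1011 (XOR where the leading bit is 1):
  pos 0: 1111 XOR 1011 = 0100
  pos 1: 1000 XOR 1011 = 0011
  pos 3: 1100 XOR 1011 = 0111
  pos 4: 1110 XOR 1011 = 0101
  pos 5: 1011 XOR 1011 = 0000
Remainder (last 3 bits) = 000. This is the CRC / FCS.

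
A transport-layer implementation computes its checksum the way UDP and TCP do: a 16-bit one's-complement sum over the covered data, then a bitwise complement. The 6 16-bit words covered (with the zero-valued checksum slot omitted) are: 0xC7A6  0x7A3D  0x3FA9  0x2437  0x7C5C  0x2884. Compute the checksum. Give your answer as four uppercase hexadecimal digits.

B55A

One's-complement addition (fold any carry out of bit 15 back into bit 0):
  0xC7A6 + 0x7A3D = 0x141E3 → wrap carry → 0x41E4
  0x41E4 + 0x3FA9 = 0x0818D
  0x818D + 0x2437 = 0x0A5C4
  0xA5C4 + 0x7C5C = 0x12220 → wrap carry → 0x2221
  0x2221 + 0x2884 = 0x04AA5
One's-complement sum = 0x4AA5.
Checksum = ~0x4AA5 & 0xFFFF = 0xB55A.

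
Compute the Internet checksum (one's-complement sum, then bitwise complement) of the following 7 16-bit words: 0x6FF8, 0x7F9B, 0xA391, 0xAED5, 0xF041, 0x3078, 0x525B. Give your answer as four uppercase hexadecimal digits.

One's-complement addition (fold any carry out of bit 15 back into bit 0):
  0x6FF8 + 0x7F9B = 0x0EF93
  0xEF93 + 0xA391 = 0x19324 → wrap carry → 0x9325
  0x9325 + 0xAED5 = 0x141FA → wrap carry → 0x41FB
  0x41FB + 0xF041 = 0x1323C → wrap carry → 0x323D
  0x323D + 0x3078 = 0x062B5
  0x62B5 + 0x525B = 0x0B510
One's-complement sum = 0xB510.
Checksum = ~0xB510 & 0xFFFF = 0x4AEF.

4AEF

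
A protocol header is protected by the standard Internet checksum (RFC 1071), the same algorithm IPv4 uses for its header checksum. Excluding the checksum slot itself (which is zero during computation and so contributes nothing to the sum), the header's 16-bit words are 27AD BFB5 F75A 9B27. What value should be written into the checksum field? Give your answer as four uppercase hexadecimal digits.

One's-complement addition (fold any carry out of bit 15 back into bit 0):
  0x27AD + 0xBFB5 = 0x0E762
  0xE762 + 0xF75A = 0x1DEBC → wrap carry → 0xDEBD
  0xDEBD + 0x9B27 = 0x179E4 → wrap carry → 0x79E5
One's-complement sum = 0x79E5.
Checksum = ~0x79E5 & 0xFFFF = 0x861A.

861A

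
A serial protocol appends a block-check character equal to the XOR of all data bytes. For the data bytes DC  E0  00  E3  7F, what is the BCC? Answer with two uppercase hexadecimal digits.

XOR the bytes together:
  start with 0xDC
  0xDC ⊕ 0xE0 = 0x3C
  0x3C ⊕ 0x00 = 0x3C
  0x3C ⊕ 0xE3 = 0xDF
  0xDF ⊕ 0x7F = 0xA0

A0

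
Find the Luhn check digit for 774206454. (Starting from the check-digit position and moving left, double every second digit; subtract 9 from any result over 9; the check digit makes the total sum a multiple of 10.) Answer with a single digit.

Partial digits right→left: 4 5 4 6 0 2 4 7 7
Double every second digit counting from the check-digit position (so the 1st, 3rd, 5th, ... of the partial from the right).
  doubled (with −9 where >9): 8 8 0 8 5 → sum 29
  kept as-is: 5 6 2 7 → sum 20
Total = 29 + 20 = 49.
Check digit = (10 − (49 mod 10)) mod 10 = 1.

1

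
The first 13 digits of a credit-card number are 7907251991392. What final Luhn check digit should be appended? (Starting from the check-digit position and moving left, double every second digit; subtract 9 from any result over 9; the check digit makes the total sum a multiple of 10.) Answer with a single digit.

0

Partial digits right→left: 2 9 3 1 9 9 1 5 2 7 0 9 7
Double every second digit counting from the check-digit position (so the 1st, 3rd, 5th, ... of the partial from the right).
  doubled (with −9 where >9): 4 6 9 2 4 0 5 → sum 30
  kept as-is: 9 1 9 5 7 9 → sum 40
Total = 30 + 40 = 70.
Check digit = (10 − (70 mod 10)) mod 10 = 0.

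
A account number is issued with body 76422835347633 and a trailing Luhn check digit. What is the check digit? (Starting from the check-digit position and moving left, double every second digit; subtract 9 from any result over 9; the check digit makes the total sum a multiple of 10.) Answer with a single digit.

Partial digits right→left: 3 3 6 7 4 3 5 3 8 2 2 4 6 7
Double every second digit counting from the check-digit position (so the 1st, 3rd, 5th, ... of the partial from the right).
  doubled (with −9 where >9): 6 3 8 1 7 4 3 → sum 32
  kept as-is: 3 7 3 3 2 4 7 → sum 29
Total = 32 + 29 = 61.
Check digit = (10 − (61 mod 10)) mod 10 = 9.

9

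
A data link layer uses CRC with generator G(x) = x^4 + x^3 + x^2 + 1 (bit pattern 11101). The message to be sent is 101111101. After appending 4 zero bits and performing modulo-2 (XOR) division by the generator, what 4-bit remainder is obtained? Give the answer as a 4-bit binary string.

1011

Append 4 zeros: 1011111010000. Divide by 11101 (XOR where the leading bit is 1):
  pos 0: 10111 XOR 11101 = 01010
  pos 1: 10101 XOR 11101 = 01000
  pos 2: 10001 XOR 11101 = 01100
  pos 3: 11000 XOR 11101 = 00101
  pos 5: 10110 XOR 11101 = 01011
  pos 6: 10110 XOR 11101 = 01011
  pos 7: 10110 XOR 11101 = 01011
  pos 8: 10110 XOR 11101 = 01011
Remainder (last 4 bits) = 1011. This is the CRC / FCS.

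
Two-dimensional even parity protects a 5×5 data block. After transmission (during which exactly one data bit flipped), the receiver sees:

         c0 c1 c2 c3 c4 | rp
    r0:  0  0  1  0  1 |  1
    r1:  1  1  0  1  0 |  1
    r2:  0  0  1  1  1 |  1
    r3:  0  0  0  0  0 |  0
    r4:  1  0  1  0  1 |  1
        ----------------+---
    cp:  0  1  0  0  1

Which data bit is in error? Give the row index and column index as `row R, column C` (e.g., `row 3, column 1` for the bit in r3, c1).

Recompute each row's even parity and compare to rp:
  r0: data parity 0, sent rp 1 → mismatch
  r1: data parity 1, sent rp 1 → ok
  r2: data parity 1, sent rp 1 → ok
  r3: data parity 0, sent rp 0 → ok
  r4: data parity 1, sent rp 1 → ok
Recompute each column's even parity and compare to cp:
  c0: data parity 0, sent cp 0 → ok
  c1: data parity 1, sent cp 1 → ok
  c2: data parity 1, sent cp 0 → mismatch
  c3: data parity 0, sent cp 0 → ok
  c4: data parity 1, sent cp 1 → ok
Exactly one row (r0) and one column (c2) fail → the flipped bit is at their intersection.

row 0, column 2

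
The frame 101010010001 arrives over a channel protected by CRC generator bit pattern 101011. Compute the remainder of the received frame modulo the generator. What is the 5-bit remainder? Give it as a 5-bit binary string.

00111

Modulo-2 division of 101010010001 by 101011:
  pos 0: 101010 XOR 101011 = 000001
  pos 5: 101000 XOR 101011 = 000011
Remainder = 00111 (nonzero — an error is detected).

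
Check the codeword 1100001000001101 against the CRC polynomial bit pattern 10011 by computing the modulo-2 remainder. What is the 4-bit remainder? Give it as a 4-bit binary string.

1111

Modulo-2 division of 1100001000001101 by 10011:
  pos 0: 11000 XOR 10011 = 01011
  pos 1: 10110 XOR 10011 = 00101
  pos 3: 10110 XOR 10011 = 00101
  pos 5: 10100 XOR 10011 = 00111
  pos 7: 11100 XOR 10011 = 01111
  pos 8: 11111 XOR 10011 = 01100
  pos 9: 11001 XOR 10011 = 01010
  pos 10: 10100 XOR 10011 = 00111
Remainder = 1111 (nonzero — an error is detected).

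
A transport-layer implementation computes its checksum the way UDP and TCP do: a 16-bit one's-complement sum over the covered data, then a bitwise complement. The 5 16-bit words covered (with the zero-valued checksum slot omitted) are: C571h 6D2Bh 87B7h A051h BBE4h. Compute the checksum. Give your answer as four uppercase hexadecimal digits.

One's-complement addition (fold any carry out of bit 15 back into bit 0):
  0xC571 + 0x6D2B = 0x1329C → wrap carry → 0x329D
  0x329D + 0x87B7 = 0x0BA54
  0xBA54 + 0xA051 = 0x15AA5 → wrap carry → 0x5AA6
  0x5AA6 + 0xBBE4 = 0x1168A → wrap carry → 0x168B
One's-complement sum = 0x168B.
Checksum = ~0x168B & 0xFFFF = 0xE974.

E974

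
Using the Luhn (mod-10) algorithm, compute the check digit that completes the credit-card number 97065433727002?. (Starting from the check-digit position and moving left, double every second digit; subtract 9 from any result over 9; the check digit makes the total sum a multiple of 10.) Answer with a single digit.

Partial digits right→left: 2 0 0 7 2 7 3 3 4 5 6 0 7 9
Double every second digit counting from the check-digit position (so the 1st, 3rd, 5th, ... of the partial from the right).
  doubled (with −9 where >9): 4 0 4 6 8 3 5 → sum 30
  kept as-is: 0 7 7 3 5 0 9 → sum 31
Total = 30 + 31 = 61.
Check digit = (10 − (61 mod 10)) mod 10 = 9.

9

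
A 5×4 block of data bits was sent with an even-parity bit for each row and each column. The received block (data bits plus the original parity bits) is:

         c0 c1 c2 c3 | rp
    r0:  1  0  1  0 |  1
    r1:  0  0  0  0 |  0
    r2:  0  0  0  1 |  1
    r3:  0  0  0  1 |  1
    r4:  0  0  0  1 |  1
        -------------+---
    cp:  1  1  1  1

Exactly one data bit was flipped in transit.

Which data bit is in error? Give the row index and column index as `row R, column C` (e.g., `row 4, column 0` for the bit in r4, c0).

row 0, column 1

Recompute each row's even parity and compare to rp:
  r0: data parity 0, sent rp 1 → mismatch
  r1: data parity 0, sent rp 0 → ok
  r2: data parity 1, sent rp 1 → ok
  r3: data parity 1, sent rp 1 → ok
  r4: data parity 1, sent rp 1 → ok
Recompute each column's even parity and compare to cp:
  c0: data parity 1, sent cp 1 → ok
  c1: data parity 0, sent cp 1 → mismatch
  c2: data parity 1, sent cp 1 → ok
  c3: data parity 1, sent cp 1 → ok
Exactly one row (r0) and one column (c1) fail → the flipped bit is at their intersection.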